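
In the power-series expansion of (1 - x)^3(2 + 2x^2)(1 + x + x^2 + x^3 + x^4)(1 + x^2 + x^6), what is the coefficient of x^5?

-6

(1 - x)^3 has coefficients 1,-3,3,-1 for degrees 0…3.
(2 + 2x^2) has coefficients 2,0,2,0,0,0 for degrees 0…5.
Multiplying by (1 + x + x^2 + x^3 + x^4) gives running coefficients 2,2,4,4,4,2 for degrees 0…5.
Finally multiplying by (1 + x^2 + x^6), the product of all factors after the first has coefficients 2,2,6,6,8,6 for degrees 0…5.
[x^5] = 1·6 − 3·8 + 3·6 − 1·6 = -6.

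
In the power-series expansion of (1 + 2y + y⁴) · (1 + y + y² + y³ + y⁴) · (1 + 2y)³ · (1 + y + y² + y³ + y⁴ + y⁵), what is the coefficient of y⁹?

(1 + 2y + y⁴) has coefficients 1,2,0,0,1 for degrees 0…4.
(1 + y + y² + y³ + y⁴) has coefficients 1,1,1,1,1,0,0,0,0,0 for degrees 0…9.
Multiplying by (1 + 2y)³ gives running coefficients 1,7,19,27,27,26,20,8,0,0 for degrees 0…9.
Finally multiplying by (1 + y + y² + y³ + y⁴ + y⁵), the product of all factors after the first has coefficients 1,8,27,54,81,107,126,127,108,81 for degrees 0…9.
[y⁹] = 1·81 + 2·108 + 1·107 = 404.

404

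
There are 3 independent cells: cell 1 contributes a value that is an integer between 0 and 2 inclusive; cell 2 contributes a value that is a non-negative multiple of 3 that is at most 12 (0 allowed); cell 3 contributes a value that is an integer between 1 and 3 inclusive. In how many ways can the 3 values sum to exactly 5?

3

The generating function for the choices is (1 + q + q²)·(1 + q³ + q⁶ + q⁹ + q¹²)·(q + q² + q³); the count is [q⁵].
(1 + q + q²) has coefficients 1,1,1 for degrees 0…2.
(1 + q³ + q⁶ + q⁹ + q¹²) has coefficients 1,0,0,1,0,0 for degrees 0…5.
Finally multiplying by (q + q² + q³), the product of all factors after the first has coefficients 0,1,1,1,1,1 for degrees 0…5.
[q⁵] = 1·1 + 1·1 + 1·1 = 3.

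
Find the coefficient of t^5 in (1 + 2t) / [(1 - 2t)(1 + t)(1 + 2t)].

The denominator gives the recurrence a_n = −a_(n−1) + 4a_(n−2) + 4a_(n−3) for n ≥ 3; the numerator fixes a_0 = 1, a_1 = 1, a_2 = 3.
Iterating: 1, 1, 3, 5, 11, 21, so a_5 = 21.

21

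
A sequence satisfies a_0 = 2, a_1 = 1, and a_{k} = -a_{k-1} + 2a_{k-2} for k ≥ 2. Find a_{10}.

343

The ordinary generating function has denominator 1 + z - 2z^2.
Iterating the recurrence: a_0,…,a_{10} = 2, 1, 3, -1, 7, -9, 23, -41, 87, -169, 343.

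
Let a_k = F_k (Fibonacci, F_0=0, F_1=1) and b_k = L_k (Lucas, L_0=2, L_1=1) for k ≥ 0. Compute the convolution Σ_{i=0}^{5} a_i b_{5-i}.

30

Write out a_i and b_{5-i} for i = 0,…,5 and sum the products.
Σ = 0·11 + 1·7 + 1·4 + 2·3 + 3·1 + 5·2 = 30.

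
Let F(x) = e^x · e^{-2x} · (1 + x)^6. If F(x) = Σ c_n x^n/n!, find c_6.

-185

The EGF product rule gives c_6 = Σ_{k_1+k_2+k_3=6} C(6; k_1,k_2,k_3) · ∏ g_i(k_i), where e^x gives (1)^k; e^{-2x} gives (-2)^k; (1+x)^6 gives the falling factorial (6)_k.
g_1(k) for k = 0…6: 1, 1, 1, 1, 1, 1, 1.
g_2(k) for k = 0…6: 1, -2, 4, -8, 16, -32, 64.
g_3(k) for k = 0…6: 1, 6, 30, 120, 360, 720, 720.
First combine the last two factors: h(k) = Σ_j C(k,j)·g_2(j)·g_3(k−j) for k = 0…6: 1, 4, 10, 4, -56, -32, 592.
c_6 = Σ_k C(6,k)·g_1(k)·h(6−k) = 1·1·592 + 6·1·(-32) + 15·1·(-56) + 20·1·4 + 15·1·10 + 6·1·4 + 1·1·1 = 592 − 192 − 840 + 80 + 150 + 24 + 1 = -185.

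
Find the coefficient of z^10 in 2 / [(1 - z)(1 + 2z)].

Partial fractions give a closed form: a_n = (2/3)·1^n + (4/3)·(-2)^n.
At n = 10: a_10 = 1366.

1366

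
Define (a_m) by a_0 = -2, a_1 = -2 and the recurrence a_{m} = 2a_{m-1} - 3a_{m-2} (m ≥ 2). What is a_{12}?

The ordinary generating function has denominator 1 - 2y + 3y^2.
Iterating the recurrence: a_0,…,a_{12} = -2, -2, 2, 10, 14, -2, -46, -86, -34, 190, 482, 394, -658.

-658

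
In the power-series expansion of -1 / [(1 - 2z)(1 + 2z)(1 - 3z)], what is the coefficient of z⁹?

-34815

Partial fractions give a closed form: a_n = (1)·2^n + (-1/5)·(-2)^n + (-9/5)·3^n.
At n = 9: a_9 = -34815.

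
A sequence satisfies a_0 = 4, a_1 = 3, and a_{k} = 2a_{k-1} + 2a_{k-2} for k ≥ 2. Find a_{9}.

The ordinary generating function has denominator 1 - 2z - 2z^2.
Iterating the recurrence: a_0,…,a_{9} = 4, 3, 14, 34, 96, 260, 712, 1944, 5312, 14512.

14512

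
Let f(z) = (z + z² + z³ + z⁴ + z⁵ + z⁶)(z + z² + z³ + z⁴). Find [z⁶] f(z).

4

(z + z² + z³ + z⁴ + z⁵ + z⁶) has coefficients 0,1,1,1,1,1,1 for degrees 0…6.
(z + z² + z³ + z⁴) has coefficients 0,1,1,1,1,0,0 for degrees 0…6.
[z⁶] = 1·0 + 1·1 + 1·1 + 1·1 + 1·1 + 1·0 = 4.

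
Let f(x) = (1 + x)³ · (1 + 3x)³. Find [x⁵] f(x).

108

(1 + x)³ has coefficients 1,3,3,1 for degrees 0…3.
(1 + 3x)³ has coefficients 1,9,27,27,0,0 for degrees 0…5.
[x⁵] = 1·0 + 3·0 + 3·27 + 1·27 = 108.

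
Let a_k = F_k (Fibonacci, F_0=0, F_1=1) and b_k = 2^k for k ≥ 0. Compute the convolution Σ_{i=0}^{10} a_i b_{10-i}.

The convolution is the t^10 coefficient of A(t)B(t).
Σ = 0·1024 + 1·512 + 1·256 + 2·128 + 3·64 + 5·32 + 8·16 + 13·8 + 21·4 + 34·2 + 55·1 = 1815.

1815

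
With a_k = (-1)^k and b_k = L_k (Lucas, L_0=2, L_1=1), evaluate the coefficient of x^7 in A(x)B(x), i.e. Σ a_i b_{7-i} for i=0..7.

Write out a_i and b_{7-i} for i = 0,…,7 and sum the products.
Σ = 1·29 − 1·18 + 1·11 − 1·7 + 1·4 − 1·3 + 1·1 − 1·2 = 15.

15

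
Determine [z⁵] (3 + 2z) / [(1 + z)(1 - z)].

2

The denominator gives the recurrence a_n = a_(n−2) for n ≥ 2; the numerator fixes a_0 = 3, a_1 = 2.
Iterating: 3, 2, 3, 2, 3, 2, so a_5 = 2.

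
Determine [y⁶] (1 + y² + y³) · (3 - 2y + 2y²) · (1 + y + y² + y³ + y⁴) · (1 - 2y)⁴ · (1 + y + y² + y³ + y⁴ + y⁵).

(1 + y² + y³) has coefficients 1,0,1,1 for degrees 0…3.
(3 - 2y + 2y²) has coefficients 3,-2,2,0,0,0,0 for degrees 0…6.
Multiplying by (1 + y + y² + y³ + y⁴) gives running coefficients 3,1,3,3,3,0,2 for degrees 0…6.
Multiplying by (1 - 2y)⁴ gives running coefficients 3,-23,67,-93,67,-32,26 for degrees 0…6.
Finally multiplying by (1 + y + y² + y³ + y⁴ + y⁵), the product of all factors after the first has coefficients 3,-20,47,-46,21,-11,12 for degrees 0…6.
[y⁶] = 1·12 + 1·21 + 1·(-46) = -13.

-13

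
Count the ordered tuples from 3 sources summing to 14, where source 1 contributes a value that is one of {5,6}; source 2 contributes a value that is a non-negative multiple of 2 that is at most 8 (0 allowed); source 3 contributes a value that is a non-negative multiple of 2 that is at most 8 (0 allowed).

The generating function for the choices is (x^5 + x^6)·(1 + x^2 + x^4 + x^6 + x^8)·(1 + x^2 + x^4 + x^6 + x^8); the count is [x^14].
(x^5 + x^6) has coefficients 0,0,0,0,0,1,1 for degrees 0…6.
(1 + x^2 + x^4 + x^6 + x^8) has coefficients 1,0,1,0,1,0,1,0,1,0,0,0,0,0,0 for degrees 0…14.
Finally multiplying by (1 + x^2 + x^4 + x^6 + x^8), the product of all factors after the first has coefficients 1,0,2,0,3,0,4,0,5,0,4,0,3,0,2 for degrees 0…14.
[x^14] = 1·0 + 1·5 = 5.

5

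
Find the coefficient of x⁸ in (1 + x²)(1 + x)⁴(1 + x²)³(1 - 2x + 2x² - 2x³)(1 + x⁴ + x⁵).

(1 + x²) has coefficients 1,0,1 for degrees 0…2.
(1 + x)⁴ has coefficients 1,4,6,4,1,0,0,0,0 for degrees 0…8.
Multiplying by (1 + x²)³ gives running coefficients 1,4,9,16,22,24,22,16,9 for degrees 0…8.
Multiplying by (1 - 2x + 2x² - 2x³) gives running coefficients 1,2,3,4,0,-6,-14,-24,-27 for degrees 0…8.
Finally multiplying by (1 + x⁴ + x⁵), the product of all factors after the first has coefficients 1,2,3,4,1,-3,-9,-17,-23 for degrees 0…8.
[x⁸] = 1·(-23) + 1·(-9) = -32.

-32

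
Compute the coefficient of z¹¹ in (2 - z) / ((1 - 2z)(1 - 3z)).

Partial fractions give a closed form: a_n = (-3)·2^n + (5)·3^n.
At n = 11: a_11 = 879591.

879591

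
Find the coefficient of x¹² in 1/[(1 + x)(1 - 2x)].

Partial fractions give a closed form: a_n = (1/3)·(-1)^n + (2/3)·2^n.
At n = 12: a_12 = 2731.

2731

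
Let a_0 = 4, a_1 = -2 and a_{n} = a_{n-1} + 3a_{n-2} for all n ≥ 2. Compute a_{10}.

The ordinary generating function has denominator 1 - q - 3q^2.
Iterating the recurrence: a_0,…,a_{10} = 4, -2, 10, 4, 34, 46, 148, 286, 730, 1588, 3778.

3778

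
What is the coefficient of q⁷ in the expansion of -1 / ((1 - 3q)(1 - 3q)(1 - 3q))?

The denominator gives the recurrence a_n = 9a_(n−1) − 27a_(n−2) + 27a_(n−3) for n ≥ 3; the numerator fixes a_0 = -1, a_1 = -9, a_2 = -54.
Iterating: -1, -9, -54, -270, -1215, -5103, -20412, -78732, so a_7 = -78732.

-78732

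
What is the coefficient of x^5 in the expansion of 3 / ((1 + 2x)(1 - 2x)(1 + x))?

-63

Partial fractions give a closed form: a_n = (3)·(-2)^n + (1)·2^n + (-1)·(-1)^n.
At n = 5: a_5 = -63.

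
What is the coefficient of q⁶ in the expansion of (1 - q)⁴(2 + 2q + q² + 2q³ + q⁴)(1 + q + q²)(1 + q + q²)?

-1

(1 - q)⁴ has coefficients 1,-4,6,-4,1 for degrees 0…4.
(2 + 2q + q² + 2q³ + q⁴) has coefficients 2,2,1,2,1,0,0 for degrees 0…6.
Multiplying by (1 + q + q²) gives running coefficients 2,4,5,5,4,3,1 for degrees 0…6.
Finally multiplying by (1 + q + q²), the product of all factors after the first has coefficients 2,6,11,14,14,12,8 for degrees 0…6.
[q⁶] = 1·8 − 4·12 + 6·14 − 4·14 + 1·11 = -1.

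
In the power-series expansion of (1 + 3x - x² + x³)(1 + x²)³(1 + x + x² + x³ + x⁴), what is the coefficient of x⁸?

(1 + 3x - x² + x³) has coefficients 1,3,-1,1 for degrees 0…3.
(1 + x²)³ has coefficients 1,0,3,0,3,0,1,0,0 for degrees 0…8.
Finally multiplying by (1 + x + x² + x³ + x⁴), the product of all factors after the first has coefficients 1,1,4,4,7,6,7,4,4 for degrees 0…8.
[x⁸] = 1·4 + 3·4 − 1·7 + 1·6 = 15.

15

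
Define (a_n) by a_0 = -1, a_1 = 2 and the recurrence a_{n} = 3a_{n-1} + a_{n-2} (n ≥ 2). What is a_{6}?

The ordinary generating function has denominator 1 - 3z - z^2.
Iterating the recurrence: a_0,…,a_{6} = -1, 2, 5, 17, 56, 185, 611.

611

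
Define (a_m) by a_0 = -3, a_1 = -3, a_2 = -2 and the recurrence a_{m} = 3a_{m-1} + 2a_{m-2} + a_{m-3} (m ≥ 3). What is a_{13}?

The ordinary generating function has denominator 1 - 3z - 2z^2 - z^3.
Iterating the recurrence: a_0,…,a_{13} = -3, -3, -2, -15, -52, -188, -683, -2477, -8985, -32592, -118223, -428838, -1555552, -5642555.

-5642555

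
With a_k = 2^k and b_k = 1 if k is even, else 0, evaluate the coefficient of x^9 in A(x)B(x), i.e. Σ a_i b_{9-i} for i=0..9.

The convolution is the x^9 coefficient of A(x)B(x).
Σ = 1·0 + 2·1 + 4·0 + 8·1 + 16·0 + 32·1 + 64·0 + 128·1 + 256·0 + 512·1 = 682.

682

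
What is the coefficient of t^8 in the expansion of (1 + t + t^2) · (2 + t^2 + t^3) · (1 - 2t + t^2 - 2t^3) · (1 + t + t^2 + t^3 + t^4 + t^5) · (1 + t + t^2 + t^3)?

-83

(1 + t + t^2) has coefficients 1,1,1 for degrees 0…2.
(2 + t^2 + t^3) has coefficients 2,0,1,1,0,0,0,0,0 for degrees 0…8.
Multiplying by (1 - 2t + t^2 - 2t^3) gives running coefficients 2,-4,3,-5,-1,-1,-2,0,0 for degrees 0…8.
Multiplying by (1 + t + t^2 + t^3 + t^4 + t^5) gives running coefficients 2,-2,1,-4,-5,-6,-10,-6,-9 for degrees 0…8.
Finally multiplying by (1 + t + t^2 + t^3), the product of all factors after the first has coefficients 2,0,1,-3,-10,-14,-25,-27,-31 for degrees 0…8.
[t^8] = 1·(-31) + 1·(-27) + 1·(-25) = -83.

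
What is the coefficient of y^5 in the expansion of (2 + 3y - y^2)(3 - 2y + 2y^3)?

(2 + 3y - y^2) has coefficients 2,3,-1 for degrees 0…2.
(3 - 2y + 2y^3) has coefficients 3,-2,0,2,0,0 for degrees 0…5.
[y^5] = 2·0 + 3·0 − 1·2 = -2.

-2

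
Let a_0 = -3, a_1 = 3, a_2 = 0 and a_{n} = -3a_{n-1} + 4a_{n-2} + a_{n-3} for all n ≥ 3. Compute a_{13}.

6206253

The ordinary generating function has denominator 1 + 3q - 4q^2 - q^3.
Iterating the recurrence: a_0,…,a_{13} = -3, 3, 0, 9, -24, 108, -411, 1641, -6459, 25530, -100785, 398016, -1571658, 6206253.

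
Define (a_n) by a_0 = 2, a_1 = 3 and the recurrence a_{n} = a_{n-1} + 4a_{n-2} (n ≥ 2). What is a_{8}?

The ordinary generating function has denominator 1 - z - 4z^2.
Iterating the recurrence: a_0,…,a_{8} = 2, 3, 11, 23, 67, 159, 427, 1063, 2771.

2771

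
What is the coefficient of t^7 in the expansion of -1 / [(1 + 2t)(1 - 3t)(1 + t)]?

-882

Partial fractions give a closed form: a_n = (-4/5)·(-2)^n + (-9/20)·3^n + (1/4)·(-1)^n.
At n = 7: a_7 = -882.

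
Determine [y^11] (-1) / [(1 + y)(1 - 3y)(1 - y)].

-199290

Partial fractions give a closed form: a_n = (-1/8)·(-1)^n + (-9/8)·3^n + (1/4)·1^n.
At n = 11: a_11 = -199290.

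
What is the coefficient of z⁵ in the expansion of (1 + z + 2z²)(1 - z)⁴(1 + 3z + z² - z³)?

10

(1 + z + 2z²) has coefficients 1,1,2 for degrees 0…2.
(1 - z)⁴ has coefficients 1,-4,6,-4,1,0 for degrees 0…5.
Finally multiplying by (1 + 3z + z² - z³), the product of all factors after the first has coefficients 1,-1,-5,9,-1,-7 for degrees 0…5.
[z⁵] = 1·(-7) + 1·(-1) + 2·9 = 10.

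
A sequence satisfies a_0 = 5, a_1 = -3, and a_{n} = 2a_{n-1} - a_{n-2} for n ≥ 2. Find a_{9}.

The ordinary generating function has denominator 1 - 2y + y^2.
Iterating the recurrence: a_0,…,a_{9} = 5, -3, -11, -19, -27, -35, -43, -51, -59, -67.

-67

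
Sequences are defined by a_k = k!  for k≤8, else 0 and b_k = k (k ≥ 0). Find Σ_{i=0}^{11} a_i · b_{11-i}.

This is [x^11] in the product of the two ordinary generating functions.
Σ = 1·11 + 1·10 + 2·9 + 6·8 + 24·7 + 120·6 + 720·5 + 5040·4 + 40320·3 + 0·2 + 0·1 + 0·0 = 145695.

145695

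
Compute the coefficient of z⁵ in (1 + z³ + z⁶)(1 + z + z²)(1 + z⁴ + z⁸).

(1 + z³ + z⁶) has coefficients 1,0,0,1,0,0 for degrees 0…5.
(1 + z + z²) has coefficients 1,1,1,0,0,0 for degrees 0…5.
Finally multiplying by (1 + z⁴ + z⁸), the product of all factors after the first has coefficients 1,1,1,0,1,1 for degrees 0…5.
[z⁵] = 1·1 + 1·1 = 2.

2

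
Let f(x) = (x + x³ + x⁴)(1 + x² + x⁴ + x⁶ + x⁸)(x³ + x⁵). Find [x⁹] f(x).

(x + x³ + x⁴) has coefficients 0,1,0,1,1 for degrees 0…4.
(1 + x² + x⁴ + x⁶ + x⁸) has coefficients 1,0,1,0,1,0,1,0,1,0 for degrees 0…9.
Finally multiplying by (x³ + x⁵), the product of all factors after the first has coefficients 0,0,0,1,0,2,0,2,0,2 for degrees 0…9.
[x⁹] = 1·0 + 1·0 + 1·2 = 2.

2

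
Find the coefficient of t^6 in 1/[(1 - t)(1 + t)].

1

The denominator gives the recurrence a_n = a_(n−2) for n ≥ 2; the numerator fixes a_0 = 1, a_1 = 0.
Iterating: 1, 0, 1, 0, 1, 0, 1, so a_6 = 1.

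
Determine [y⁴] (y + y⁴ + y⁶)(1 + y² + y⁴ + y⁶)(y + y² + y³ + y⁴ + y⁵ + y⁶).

(y + y⁴ + y⁶) has coefficients 0,1,0,0,1 for degrees 0…4.
(1 + y² + y⁴ + y⁶) has coefficients 1,0,1,0,1 for degrees 0…4.
Finally multiplying by (y + y² + y³ + y⁴ + y⁵ + y⁶), the product of all factors after the first has coefficients 0,1,1,2,2 for degrees 0…4.
[y⁴] = 1·2 + 1·0 = 2.

2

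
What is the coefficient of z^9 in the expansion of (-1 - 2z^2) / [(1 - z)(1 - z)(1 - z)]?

The denominator gives the recurrence a_n = 3a_(n−1) − 3a_(n−2) + a_(n−3) for n ≥ 3; the numerator fixes a_0 = -1, a_1 = -3, a_2 = -8.
Iterating: -1, -3, -8, -16, -27, -41, -58, -78, -101, -127, so a_9 = -127.

-127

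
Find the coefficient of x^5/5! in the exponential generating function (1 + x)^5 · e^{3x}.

The EGF product rule gives c_5 = Σ_{k_1+k_2=5} C(5; k_1,k_2) · ∏ g_i(k_i), where (1+x)^5 gives the falling factorial (5)_k; e^{3x} gives (3)^k.
g_1(k) for k = 0…5: 1, 5, 20, 60, 120, 120.
g_2(k) for k = 0…5: 1, 3, 9, 27, 81, 243.
c_5 = Σ_k C(5,k)·g_1(k)·g_2(5−k) = 1·1·243 + 5·5·81 + 10·20·27 + 10·60·9 + 5·120·3 + 1·120·1 = 243 + 2025 + 5400 + 5400 + 1800 + 120 = 14988.

14988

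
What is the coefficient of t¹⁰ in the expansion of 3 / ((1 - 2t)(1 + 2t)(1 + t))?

4095

Partial fractions give a closed form: a_n = (1)·2^n + (3)·(-2)^n + (-1)·(-1)^n.
At n = 10: a_10 = 4095.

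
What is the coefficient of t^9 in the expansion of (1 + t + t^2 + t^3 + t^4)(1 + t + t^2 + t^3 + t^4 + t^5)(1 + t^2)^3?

(1 + t + t^2 + t^3 + t^4) has coefficients 1,1,1,1,1 for degrees 0…4.
(1 + t + t^2 + t^3 + t^4 + t^5) has coefficients 1,1,1,1,1,1,0,0,0,0 for degrees 0…9.
Finally multiplying by (1 + t^2)^3, the product of all factors after the first has coefficients 1,1,4,4,7,7,7,7,4,4 for degrees 0…9.
[t^9] = 1·4 + 1·4 + 1·7 + 1·7 + 1·7 = 29.

29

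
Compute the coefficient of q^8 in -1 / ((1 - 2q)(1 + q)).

-171

Partial fractions give a closed form: a_n = (-2/3)·2^n + (-1/3)·(-1)^n.
At n = 8: a_8 = -171.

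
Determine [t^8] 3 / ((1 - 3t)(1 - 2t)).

57513

Partial fractions give a closed form: a_n = (9)·3^n + (-6)·2^n.
At n = 8: a_8 = 57513.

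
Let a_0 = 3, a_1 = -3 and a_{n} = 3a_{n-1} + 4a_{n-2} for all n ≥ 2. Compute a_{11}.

The ordinary generating function has denominator 1 - 3y - 4y^2.
Iterating the recurrence: a_0,…,a_{11} = 3, -3, 3, -3, 3, -3, 3, -3, 3, -3, 3, -3.

-3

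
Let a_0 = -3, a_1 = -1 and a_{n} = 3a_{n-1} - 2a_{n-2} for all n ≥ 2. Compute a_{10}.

2043

The ordinary generating function has denominator 1 - 3z + 2z^2.
Iterating the recurrence: a_0,…,a_{10} = -3, -1, 3, 11, 27, 59, 123, 251, 507, 1019, 2043.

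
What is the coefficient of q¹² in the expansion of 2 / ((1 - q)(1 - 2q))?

Partial fractions give a closed form: a_n = (-2)·1^n + (4)·2^n.
At n = 12: a_12 = 16382.

16382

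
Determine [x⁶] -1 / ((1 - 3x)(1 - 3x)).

The denominator gives the recurrence a_n = 6a_(n−1) − 9a_(n−2) for n ≥ 2; the numerator fixes a_0 = -1, a_1 = -6.
Iterating: -1, -6, -27, -108, -405, -1458, -5103, so a_6 = -5103.

-5103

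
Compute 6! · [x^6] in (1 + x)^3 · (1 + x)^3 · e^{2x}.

58576

The EGF product rule gives c_6 = Σ_{k_1+k_2+k_3=6} C(6; k_1,k_2,k_3) · ∏ g_i(k_i), where (1+x)^3 gives the falling factorial (3)_k; (1+x)^3 gives the falling factorial (3)_k; e^{2x} gives (2)^k.
g_1(k) for k = 0…6: 1, 3, 6, 6, 0, 0, 0.
g_2(k) for k = 0…6: 1, 3, 6, 6, 0, 0, 0.
g_3(k) for k = 0…6: 1, 2, 4, 8, 16, 32, 64.
First combine the last two factors: h(k) = Σ_j C(k,j)·g_2(j)·g_3(k−j) for k = 0…6: 1, 5, 22, 86, 304, 992, 3040.
c_6 = Σ_k C(6,k)·g_1(k)·h(6−k) = 1·1·3040 + 6·3·992 + 15·6·304 + 20·6·86 = 3040 + 17856 + 27360 + 10320 = 58576.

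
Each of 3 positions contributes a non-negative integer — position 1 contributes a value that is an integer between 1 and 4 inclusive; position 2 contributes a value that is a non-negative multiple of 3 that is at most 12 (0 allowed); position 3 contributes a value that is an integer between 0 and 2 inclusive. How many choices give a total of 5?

The generating function for the choices is (y + y^2 + y^3 + y^4)·(1 + y^3 + y^6 + y^9 + y^12)·(1 + y + y^2); the count is [y^5].
(y + y^2 + y^3 + y^4) has coefficients 0,1,1,1,1 for degrees 0…4.
(1 + y^3 + y^6 + y^9 + y^12) has coefficients 1,0,0,1,0,0 for degrees 0…5.
Finally multiplying by (1 + y + y^2), the product of all factors after the first has coefficients 1,1,1,1,1,1 for degrees 0…5.
[y^5] = 1·1 + 1·1 + 1·1 + 1·1 = 4.

4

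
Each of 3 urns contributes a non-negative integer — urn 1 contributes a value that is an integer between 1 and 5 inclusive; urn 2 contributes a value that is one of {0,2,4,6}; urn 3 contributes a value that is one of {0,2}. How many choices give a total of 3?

3

The generating function for the choices is (q + q² + q³ + q⁴ + q⁵)·(1 + q² + q⁴ + q⁶)·(1 + q²); the count is [q³].
(q + q² + q³ + q⁴ + q⁵) has coefficients 0,1,1,1 for degrees 0…3.
(1 + q² + q⁴ + q⁶) has coefficients 1,0,1,0 for degrees 0…3.
Finally multiplying by (1 + q²), the product of all factors after the first has coefficients 1,0,2,0 for degrees 0…3.
[q³] = 1·2 + 1·0 + 1·1 = 3.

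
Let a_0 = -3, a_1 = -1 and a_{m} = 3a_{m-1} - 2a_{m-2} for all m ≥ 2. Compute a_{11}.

The ordinary generating function has denominator 1 - 3z + 2z^2.
Iterating the recurrence: a_0,…,a_{11} = -3, -1, 3, 11, 27, 59, 123, 251, 507, 1019, 2043, 4091.

4091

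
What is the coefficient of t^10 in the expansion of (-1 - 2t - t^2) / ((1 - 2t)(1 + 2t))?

The denominator gives the recurrence a_n = 4a_(n−2) for n ≥ 3; the numerator fixes a_0 = -1, a_1 = -2, a_2 = -5.
Iterating: -1, -2, -5, -8, -20, -32, -80, -128, -320, -512, -1280, so a_10 = -1280.

-1280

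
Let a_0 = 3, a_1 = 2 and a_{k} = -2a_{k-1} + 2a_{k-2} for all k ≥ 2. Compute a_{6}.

The ordinary generating function has denominator 1 + 2t - 2t^2.
Iterating the recurrence: a_0,…,a_{6} = 3, 2, 2, 0, 4, -8, 24.

24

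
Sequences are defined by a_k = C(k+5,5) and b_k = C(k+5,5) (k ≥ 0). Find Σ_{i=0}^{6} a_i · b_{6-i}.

12376

Write out a_i and b_{6-i} for i = 0,…,6 and sum the products.
Σ = 1·462 + 6·252 + 21·126 + 56·56 + 126·21 + 252·6 + 462·1 = 12376.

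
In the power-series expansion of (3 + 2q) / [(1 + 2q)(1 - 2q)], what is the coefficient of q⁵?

Partial fractions give a closed form: a_n = (1)·(-2)^n + (2)·2^n.
At n = 5: a_5 = 32.

32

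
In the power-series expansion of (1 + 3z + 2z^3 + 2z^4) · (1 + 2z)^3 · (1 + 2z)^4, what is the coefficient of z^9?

(1 + 3z + 2z^3 + 2z^4) has coefficients 1,3,0,2,2 for degrees 0…4.
(1 + 2z)^3 has coefficients 1,6,12,8,0,0,0,0,0,0 for degrees 0…9.
Finally multiplying by (1 + 2z)^4, the product of all factors after the first has coefficients 1,14,84,280,560,672,448,128,0,0 for degrees 0…9.
[z^9] = 1·0 + 3·0 + 2·448 + 2·672 = 2240.

2240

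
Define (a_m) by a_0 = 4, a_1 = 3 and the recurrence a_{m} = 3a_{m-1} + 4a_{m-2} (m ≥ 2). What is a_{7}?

The ordinary generating function has denominator 1 - 3z - 4z^2.
Iterating the recurrence: a_0,…,a_{7} = 4, 3, 25, 87, 361, 1431, 5737, 22935.

22935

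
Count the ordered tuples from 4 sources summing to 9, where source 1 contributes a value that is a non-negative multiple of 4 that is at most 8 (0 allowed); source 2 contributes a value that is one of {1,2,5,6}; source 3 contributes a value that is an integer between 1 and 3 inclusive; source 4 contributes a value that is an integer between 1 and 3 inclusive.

The generating function for the choices is (1 + q^4 + q^8)·(q + q^2 + q^5 + q^6)·(q + q^2 + q^3)·(q + q^2 + q^3); the count is [q^9].
(1 + q^4 + q^8) has coefficients 1,0,0,0,1,0,0,0,1 for degrees 0…8.
(q + q^2 + q^5 + q^6) has coefficients 0,1,1,0,0,1,1,0,0,0 for degrees 0…9.
Multiplying by (q + q^2 + q^3) gives running coefficients 0,0,1,2,2,1,1,2,2,1 for degrees 0…9.
Finally multiplying by (q + q^2 + q^3), the product of all factors after the first has coefficients 0,0,0,1,3,5,5,4,4,5 for degrees 0…9.
[q^9] = 1·5 + 1·5 + 1·0 = 10.

10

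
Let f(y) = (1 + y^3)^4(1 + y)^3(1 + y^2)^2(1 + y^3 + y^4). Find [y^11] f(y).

147

(1 + y^3)^4 has coefficients 1,0,0,4,0,0,6,0,0,4,0,0 for degrees 0…11.
(1 + y)^3 has coefficients 1,3,3,1,0,0,0,0,0,0,0,0 for degrees 0…11.
Multiplying by (1 + y^2)^2 gives running coefficients 1,3,5,7,7,5,3,1,0,0,0,0 for degrees 0…11.
Finally multiplying by (1 + y^3 + y^4), the product of all factors after the first has coefficients 1,3,5,8,11,13,15,15,12,8,4,1 for degrees 0…11.
[y^11] = 1·1 + 4·12 + 6·13 + 4·5 = 147.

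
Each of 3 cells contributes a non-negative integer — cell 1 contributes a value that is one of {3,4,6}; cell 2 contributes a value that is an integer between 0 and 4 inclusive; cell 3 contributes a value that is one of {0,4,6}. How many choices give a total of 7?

4

The generating function for the choices is (q³ + q⁴ + q⁶)·(1 + q + q² + q³ + q⁴)·(1 + q⁴ + q⁶); the count is [q⁷].
(q³ + q⁴ + q⁶) has coefficients 0,0,0,1,1,0,1 for degrees 0…6.
(1 + q + q² + q³ + q⁴) has coefficients 1,1,1,1,1,0,0,0 for degrees 0…7.
Finally multiplying by (1 + q⁴ + q⁶), the product of all factors after the first has coefficients 1,1,1,1,2,1,2,2 for degrees 0…7.
[q⁷] = 1·2 + 1·1 + 1·1 = 4.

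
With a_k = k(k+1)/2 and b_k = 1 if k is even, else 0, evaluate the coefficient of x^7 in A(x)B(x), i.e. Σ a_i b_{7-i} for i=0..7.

This is [x^7] in the product of the two ordinary generating functions.
Σ = 0·0 + 1·1 + 3·0 + 6·1 + 10·0 + 15·1 + 21·0 + 28·1 = 50.

50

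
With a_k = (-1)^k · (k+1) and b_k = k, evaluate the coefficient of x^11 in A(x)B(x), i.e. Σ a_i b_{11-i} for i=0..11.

This is [x^11] in the product of the two ordinary generating functions.
Σ = 1·11 − 2·10 + 3·9 − 4·8 + 5·7 − 6·6 + 7·5 − 8·4 + 9·3 − 10·2 + 11·1 − 12·0 = 6.

6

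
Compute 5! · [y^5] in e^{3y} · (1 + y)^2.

1593

The EGF product rule gives c_5 = Σ_{k_1+k_2=5} C(5; k_1,k_2) · ∏ g_i(k_i), where e^{3y} gives (3)^k; (1+y)^2 gives the falling factorial (2)_k.
g_1(k) for k = 0…5: 1, 3, 9, 27, 81, 243.
g_2(k) for k = 0…5: 1, 2, 2, 0, 0, 0.
c_5 = Σ_k C(5,k)·g_1(k)·g_2(5−k) = 10·27·2 + 5·81·2 + 1·243·1 = 540 + 810 + 243 = 1593.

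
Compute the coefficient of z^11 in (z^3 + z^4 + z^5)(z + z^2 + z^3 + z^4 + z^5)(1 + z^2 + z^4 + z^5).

(z^3 + z^4 + z^5) has coefficients 0,0,0,1,1,1 for degrees 0…5.
(z + z^2 + z^3 + z^4 + z^5) has coefficients 0,1,1,1,1,1,0,0,0,0,0,0 for degrees 0…11.
Finally multiplying by (1 + z^2 + z^4 + z^5), the product of all factors after the first has coefficients 0,1,1,2,2,3,3,3,2,2,1,0 for degrees 0…11.
[z^11] = 1·2 + 1·3 + 1·3 = 8.

8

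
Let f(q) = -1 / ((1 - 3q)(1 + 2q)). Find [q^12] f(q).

Partial fractions give a closed form: a_n = (-3/5)·3^n + (-2/5)·(-2)^n.
At n = 12: a_12 = -320503.

-320503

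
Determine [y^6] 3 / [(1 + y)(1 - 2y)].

129

The denominator gives the recurrence a_n = a_(n−1) + 2a_(n−2) for n ≥ 2; the numerator fixes a_0 = 3, a_1 = 3.
Iterating: 3, 3, 9, 15, 33, 63, 129, so a_6 = 129.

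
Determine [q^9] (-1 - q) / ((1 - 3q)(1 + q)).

-19683

Partial fractions give a closed form: a_n = (-1)·3^n.
At n = 9: a_9 = -19683.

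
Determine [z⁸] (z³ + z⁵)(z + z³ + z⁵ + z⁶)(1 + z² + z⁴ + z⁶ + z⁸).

(z³ + z⁵) has coefficients 0,0,0,1,0,1 for degrees 0…5.
(z + z³ + z⁵ + z⁶) has coefficients 0,1,0,1,0,1,1,0,0 for degrees 0…8.
Finally multiplying by (1 + z² + z⁴ + z⁶ + z⁸), the product of all factors after the first has coefficients 0,1,0,2,0,3,1,3,1 for degrees 0…8.
[z⁸] = 1·3 + 1·2 = 5.

5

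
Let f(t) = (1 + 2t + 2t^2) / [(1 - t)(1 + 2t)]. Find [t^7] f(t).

-41

The denominator gives the recurrence a_n = −a_(n−1) + 2a_(n−2) for n ≥ 3; the numerator fixes a_0 = 1, a_1 = 1, a_2 = 3.
Iterating: 1, 1, 3, -1, 7, -9, 23, -41, so a_7 = -41.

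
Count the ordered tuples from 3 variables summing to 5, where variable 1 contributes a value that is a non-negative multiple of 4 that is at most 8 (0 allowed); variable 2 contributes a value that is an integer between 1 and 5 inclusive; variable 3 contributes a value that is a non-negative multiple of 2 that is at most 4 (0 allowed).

The generating function for the choices is (1 + z^4 + z^8)·(z + z^2 + z^3 + z^4 + z^5)·(1 + z^2 + z^4); the count is [z^5].
(1 + z^4 + z^8) has coefficients 1,0,0,0,1,0 for degrees 0…5.
(z + z^2 + z^3 + z^4 + z^5) has coefficients 0,1,1,1,1,1 for degrees 0…5.
Finally multiplying by (1 + z^2 + z^4), the product of all factors after the first has coefficients 0,1,1,2,2,3 for degrees 0…5.
[z^5] = 1·3 + 1·1 = 4.

4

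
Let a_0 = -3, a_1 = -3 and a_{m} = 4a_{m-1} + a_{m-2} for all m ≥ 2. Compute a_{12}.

The ordinary generating function has denominator 1 - 4x - x^2.
Iterating the recurrence: a_0,…,a_{12} = -3, -3, -15, -63, -267, -1131, -4791, -20295, -85971, -364179, -1542687, -6534927, -27682395.

-27682395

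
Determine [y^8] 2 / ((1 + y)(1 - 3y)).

Partial fractions give a closed form: a_n = (1/2)·(-1)^n + (3/2)·3^n.
At n = 8: a_8 = 9842.

9842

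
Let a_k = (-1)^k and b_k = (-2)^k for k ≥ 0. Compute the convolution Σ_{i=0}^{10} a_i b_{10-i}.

2047

This is [x^10] in the product of the two ordinary generating functions.
Σ = 1·1024 − 1·(-512) + 1·256 − 1·(-128) + 1·64 − 1·(-32) + 1·16 − 1·(-8) + 1·4 − 1·(-2) + 1·1 = 2047.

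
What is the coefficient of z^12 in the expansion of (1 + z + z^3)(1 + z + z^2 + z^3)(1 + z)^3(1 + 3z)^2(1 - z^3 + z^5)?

151

(1 + z + z^3) has coefficients 1,1,0,1 for degrees 0…3.
(1 + z + z^2 + z^3) has coefficients 1,1,1,1,0,0,0,0,0,0,0,0,0 for degrees 0…12.
Multiplying by (1 + z)^3 gives running coefficients 1,4,7,8,7,4,1,0,0,0,0,0,0 for degrees 0…12.
Multiplying by (1 + 3z)^2 gives running coefficients 1,10,40,86,118,118,88,42,9,0,0,0,0 for degrees 0…12.
Finally multiplying by (1 - z^3 + z^5), the product of all factors after the first has coefficients 1,10,40,85,108,79,12,-36,-23,30,76,79,42 for degrees 0…12.
[z^12] = 1·42 + 1·79 + 1·30 = 151.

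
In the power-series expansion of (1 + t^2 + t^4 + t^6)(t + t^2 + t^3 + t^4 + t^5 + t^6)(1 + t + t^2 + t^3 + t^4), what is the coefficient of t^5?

9

(1 + t^2 + t^4 + t^6) has coefficients 1,0,1,0,1,0 for degrees 0…5.
(t + t^2 + t^3 + t^4 + t^5 + t^6) has coefficients 0,1,1,1,1,1 for degrees 0…5.
Finally multiplying by (1 + t + t^2 + t^3 + t^4), the product of all factors after the first has coefficients 0,1,2,3,4,5 for degrees 0…5.
[t^5] = 1·5 + 1·3 + 1·1 = 9.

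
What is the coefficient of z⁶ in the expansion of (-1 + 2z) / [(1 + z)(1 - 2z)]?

Partial fractions give a closed form: a_n = (-1)·(-1)^n.
At n = 6: a_6 = -1.

-1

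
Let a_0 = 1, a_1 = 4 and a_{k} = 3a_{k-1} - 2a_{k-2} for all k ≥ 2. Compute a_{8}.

The ordinary generating function has denominator 1 - 3t + 2t^2.
Iterating the recurrence: a_0,…,a_{8} = 1, 4, 10, 22, 46, 94, 190, 382, 766.

766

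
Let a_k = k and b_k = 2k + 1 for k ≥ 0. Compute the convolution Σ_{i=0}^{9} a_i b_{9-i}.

285

This is [x^9] in the product of the two ordinary generating functions.
Σ = 0·19 + 1·17 + 2·15 + 3·13 + 4·11 + 5·9 + 6·7 + 7·5 + 8·3 + 9·1 = 285.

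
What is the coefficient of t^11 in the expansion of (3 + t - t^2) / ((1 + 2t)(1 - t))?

The denominator gives the recurrence a_n = −a_(n−1) + 2a_(n−2) for n ≥ 3; the numerator fixes a_0 = 3, a_1 = -2, a_2 = 7.
Iterating: 3, -2, 7, -11, 25, -47, 97, -191, 385, -767, 1537, -3071, so a_11 = -3071.

-3071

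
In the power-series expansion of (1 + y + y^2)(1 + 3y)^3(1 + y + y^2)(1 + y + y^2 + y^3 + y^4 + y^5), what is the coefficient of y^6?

(1 + y + y^2) has coefficients 1,1,1 for degrees 0…2.
(1 + 3y)^3 has coefficients 1,9,27,27,0,0,0 for degrees 0…6.
Multiplying by (1 + y + y^2) gives running coefficients 1,10,37,63,54,27,0 for degrees 0…6.
Finally multiplying by (1 + y + y^2 + y^3 + y^4 + y^5), the product of all factors after the first has coefficients 1,11,48,111,165,192,191 for degrees 0…6.
[y^6] = 1·191 + 1·192 + 1·165 = 548.

548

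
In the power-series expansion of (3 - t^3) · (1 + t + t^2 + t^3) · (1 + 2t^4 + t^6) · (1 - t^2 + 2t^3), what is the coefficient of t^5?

(3 - t^3) has coefficients 3,0,0,-1 for degrees 0…3.
(1 + t + t^2 + t^3) has coefficients 1,1,1,1,0,0 for degrees 0…5.
Multiplying by (1 + 2t^4 + t^6) gives running coefficients 1,1,1,1,2,2 for degrees 0…5.
Finally multiplying by (1 - t^2 + 2t^3), the product of all factors after the first has coefficients 1,1,0,2,3,3 for degrees 0…5.
[t^5] = 3·3 − 1·0 = 9.

9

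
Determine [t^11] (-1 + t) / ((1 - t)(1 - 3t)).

The denominator gives the recurrence a_n = 4a_(n−1) − 3a_(n−2) for n ≥ 2; the numerator fixes a_0 = -1, a_1 = -3.
Iterating: -1, -3, -9, -27, -81, -243, -729, -2187, -6561, -19683, -59049, -177147, so a_11 = -177147.

-177147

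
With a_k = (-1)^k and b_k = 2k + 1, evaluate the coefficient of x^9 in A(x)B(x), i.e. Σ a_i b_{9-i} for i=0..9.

10

This is [x^9] in the product of the two ordinary generating functions.
Σ = 1·19 − 1·17 + 1·15 − 1·13 + 1·11 − 1·9 + 1·7 − 1·5 + 1·3 − 1·1 = 10.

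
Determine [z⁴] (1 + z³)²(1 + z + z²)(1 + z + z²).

(1 + z³)² has coefficients 1,0,0,2,0 for degrees 0…4.
(1 + z + z²) has coefficients 1,1,1,0,0 for degrees 0…4.
Finally multiplying by (1 + z + z²), the product of all factors after the first has coefficients 1,2,3,2,1 for degrees 0…4.
[z⁴] = 1·1 + 2·2 = 5.

5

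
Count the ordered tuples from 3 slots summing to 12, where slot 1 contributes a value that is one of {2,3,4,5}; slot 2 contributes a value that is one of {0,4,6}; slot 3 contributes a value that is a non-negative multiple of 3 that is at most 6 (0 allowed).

The generating function for the choices is (z^2 + z^3 + z^4 + z^5)·(1 + z^4 + z^6)·(1 + z^3 + z^6); the count is [z^12].
(z^2 + z^3 + z^4 + z^5) has coefficients 0,0,1,1,1,1 for degrees 0…5.
(1 + z^4 + z^6) has coefficients 1,0,0,0,1,0,1,0,0,0,0,0,0 for degrees 0…12.
Finally multiplying by (1 + z^3 + z^6), the product of all factors after the first has coefficients 1,0,0,1,1,0,2,1,0,1,1,0,1 for degrees 0…12.
[z^12] = 1·1 + 1·1 + 1·0 + 1·1 = 3.

3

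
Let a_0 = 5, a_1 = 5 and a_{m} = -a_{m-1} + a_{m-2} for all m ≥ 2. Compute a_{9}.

The ordinary generating function has denominator 1 + x - x^2.
Iterating the recurrence: a_0,…,a_{9} = 5, 5, 0, 5, -5, 10, -15, 25, -40, 65.

65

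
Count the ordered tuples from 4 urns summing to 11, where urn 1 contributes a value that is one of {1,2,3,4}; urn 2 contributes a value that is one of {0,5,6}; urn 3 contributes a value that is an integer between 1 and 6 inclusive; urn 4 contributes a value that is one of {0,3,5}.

The generating function for the choices is (q + q^2 + q^3 + q^4)·(1 + q^5 + q^6)·(q + q^2 + q^3 + q^4 + q^5 + q^6)·(1 + q^3 + q^5); the count is [q^11].
(q + q^2 + q^3 + q^4) has coefficients 0,1,1,1,1 for degrees 0…4.
(1 + q^5 + q^6) has coefficients 1,0,0,0,0,1,1,0,0,0,0,0 for degrees 0…11.
Multiplying by (q + q^2 + q^3 + q^4 + q^5 + q^6) gives running coefficients 0,1,1,1,1,1,2,2,2,2,2,2 for degrees 0…11.
Finally multiplying by (1 + q^3 + q^5), the product of all factors after the first has coefficients 0,1,1,1,2,2,4,4,4,5,5,6 for degrees 0…11.
[q^11] = 1·5 + 1·5 + 1·4 + 1·4 = 18.

18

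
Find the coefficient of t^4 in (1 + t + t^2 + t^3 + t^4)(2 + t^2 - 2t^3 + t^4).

2

(1 + t + t^2 + t^3 + t^4) has coefficients 1,1,1,1,1 for degrees 0…4.
(2 + t^2 - 2t^3 + t^4) has coefficients 2,0,1,-2,1 for degrees 0…4.
[t^4] = 1·1 + 1·(-2) + 1·1 + 1·0 + 1·2 = 2.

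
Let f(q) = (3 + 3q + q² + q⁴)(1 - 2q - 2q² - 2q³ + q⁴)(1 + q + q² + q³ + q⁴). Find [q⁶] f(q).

-31

(3 + 3q + q² + q⁴) has coefficients 3,3,1,0,1 for degrees 0…4.
(1 - 2q - 2q² - 2q³ + q⁴) has coefficients 1,-2,-2,-2,1,0,0 for degrees 0…6.
Finally multiplying by (1 + q + q² + q³ + q⁴), the product of all factors after the first has coefficients 1,-1,-3,-5,-4,-5,-3 for degrees 0…6.
[q⁶] = 3·(-3) + 3·(-5) + 1·(-4) + 1·(-3) = -31.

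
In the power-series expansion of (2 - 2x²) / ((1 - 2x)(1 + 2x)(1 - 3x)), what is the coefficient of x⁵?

720

The denominator gives the recurrence a_n = 3a_(n−1) + 4a_(n−2) − 12a_(n−3) for n ≥ 3; the numerator fixes a_0 = 2, a_1 = 6, a_2 = 24.
Iterating: 2, 6, 24, 72, 240, 720, so a_5 = 720.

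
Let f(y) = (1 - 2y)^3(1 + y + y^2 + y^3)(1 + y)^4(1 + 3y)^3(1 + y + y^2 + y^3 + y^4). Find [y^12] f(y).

-5038

(1 - 2y)^3 has coefficients 1,-6,12,-8 for degrees 0…3.
(1 + y + y^2 + y^3) has coefficients 1,1,1,1,0,0,0,0,0,0,0,0,0 for degrees 0…12.
Multiplying by (1 + y)^4 gives running coefficients 1,5,11,15,15,11,5,1,0,0,0,0,0 for degrees 0…12.
Multiplying by (1 + 3y)^3 gives running coefficients 1,14,83,276,582,848,914,748,441,162,27,0,0 for degrees 0…12.
Finally multiplying by (1 + y + y^2 + y^3 + y^4), the product of all factors after the first has coefficients 1,15,98,374,956,1803,2703,3368,3533,3113,2292,1378,630 for degrees 0…12.
[y^12] = 1·630 − 6·1378 + 12·2292 − 8·3113 = -5038.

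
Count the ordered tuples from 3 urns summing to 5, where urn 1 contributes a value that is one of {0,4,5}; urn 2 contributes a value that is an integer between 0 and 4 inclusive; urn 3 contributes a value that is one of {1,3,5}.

4

The generating function for the choices is (1 + z⁴ + z⁵)·(1 + z + z² + z³ + z⁴)·(z + z³ + z⁵); the count is [z⁵].
(1 + z⁴ + z⁵) has coefficients 1,0,0,0,1,1 for degrees 0…5.
(1 + z + z² + z³ + z⁴) has coefficients 1,1,1,1,1,0 for degrees 0…5.
Finally multiplying by (z + z³ + z⁵), the product of all factors after the first has coefficients 0,1,1,2,2,3 for degrees 0…5.
[z⁵] = 1·3 + 1·1 + 1·0 = 4.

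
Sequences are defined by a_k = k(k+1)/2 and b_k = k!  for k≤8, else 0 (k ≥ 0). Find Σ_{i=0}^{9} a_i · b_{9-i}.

61583

Write out a_i and b_{9-i} for i = 0,…,9 and sum the products.
Σ = 0·0 + 1·40320 + 3·5040 + 6·720 + 10·120 + 15·24 + 21·6 + 28·2 + 36·1 + 45·1 = 61583.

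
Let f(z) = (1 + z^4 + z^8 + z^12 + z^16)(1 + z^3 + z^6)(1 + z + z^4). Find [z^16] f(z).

3

(1 + z^4 + z^8 + z^12 + z^16) has coefficients 1,0,0,0,1,0,0,0,1,0,0,0,1,0,0,0,1 for degrees 0…16.
(1 + z^3 + z^6) has coefficients 1,0,0,1,0,0,1,0,0,0,0,0,0,0,0,0,0 for degrees 0…16.
Finally multiplying by (1 + z + z^4), the product of all factors after the first has coefficients 1,1,0,1,2,0,1,2,0,0,1,0,0,0,0,0,0 for degrees 0…16.
[z^16] = 1·0 + 1·0 + 1·0 + 1·2 + 1·1 = 3.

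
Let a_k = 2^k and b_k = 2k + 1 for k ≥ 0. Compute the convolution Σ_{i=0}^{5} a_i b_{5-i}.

177

The convolution is the x^5 coefficient of A(x)B(x).
Σ = 1·11 + 2·9 + 4·7 + 8·5 + 16·3 + 32·1 = 177.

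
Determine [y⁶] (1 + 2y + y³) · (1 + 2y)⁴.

(1 + 2y + y³) has coefficients 1,2,0,1 for degrees 0…3.
(1 + 2y)⁴ has coefficients 1,8,24,32,16,0,0 for degrees 0…6.
[y⁶] = 1·0 + 2·0 + 1·32 = 32.

32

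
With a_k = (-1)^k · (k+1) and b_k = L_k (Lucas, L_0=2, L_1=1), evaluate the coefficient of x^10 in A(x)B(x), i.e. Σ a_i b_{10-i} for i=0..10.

76

The convolution is the x^10 coefficient of A(x)B(x).
Σ = 1·123 − 2·76 + 3·47 − 4·29 + 5·18 − 6·11 + 7·7 − 8·4 + 9·3 − 10·1 + 11·2 = 76.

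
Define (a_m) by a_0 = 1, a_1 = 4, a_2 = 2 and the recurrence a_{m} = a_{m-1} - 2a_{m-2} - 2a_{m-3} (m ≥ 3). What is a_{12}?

The ordinary generating function has denominator 1 - t + 2t^2 + 2t^3.
Iterating the recurrence: a_0,…,a_{12} = 1, 4, 2, -8, -20, -8, 48, 104, 24, -280, -536, -24, 1608.

1608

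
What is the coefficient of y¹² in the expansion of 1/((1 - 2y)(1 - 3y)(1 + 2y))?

Partial fractions give a closed form: a_n = (-1)·2^n + (9/5)·3^n + (1/5)·(-2)^n.
At n = 12: a_12 = 953317.

953317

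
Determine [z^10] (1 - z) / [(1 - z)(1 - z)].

The denominator gives the recurrence a_n = 2a_(n−1) − a_(n−2) for n ≥ 2; the numerator fixes a_0 = 1, a_1 = 1.
Iterating: 1, 1, 1, 1, 1, 1, 1, 1, 1, 1, 1, so a_10 = 1.

1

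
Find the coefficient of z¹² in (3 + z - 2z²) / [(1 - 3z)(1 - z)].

The denominator gives the recurrence a_n = 4a_(n−1) − 3a_(n−2) for n ≥ 3; the numerator fixes a_0 = 3, a_1 = 13, a_2 = 41.
Iterating: 3, 13, 41, 125, 377, 1133, 3401, 10205, 30617, 91853, 275561, 826685, 2480057, so a_12 = 2480057.

2480057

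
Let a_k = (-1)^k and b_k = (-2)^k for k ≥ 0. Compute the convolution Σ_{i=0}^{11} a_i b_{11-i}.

-4095

Write out a_i and b_{11-i} for i = 0,…,11 and sum the products.
Σ = 1·(-2048) − 1·1024 + 1·(-512) − 1·256 + 1·(-128) − 1·64 + 1·(-32) − 1·16 + 1·(-8) − 1·4 + 1·(-2) − 1·1 = -4095.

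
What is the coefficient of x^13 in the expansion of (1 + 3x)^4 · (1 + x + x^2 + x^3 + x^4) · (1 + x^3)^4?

2171

(1 + 3x)^4 has coefficients 1,12,54,108,81 for degrees 0…4.
(1 + x + x^2 + x^3 + x^4) has coefficients 1,1,1,1,1,0,0,0,0,0,0,0,0,0 for degrees 0…13.
Finally multiplying by (1 + x^3)^4, the product of all factors after the first has coefficients 1,1,1,5,5,4,10,10,6,10,10,4,5,5 for degrees 0…13.
[x^13] = 1·5 + 12·5 + 54·4 + 108·10 + 81·10 = 2171.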